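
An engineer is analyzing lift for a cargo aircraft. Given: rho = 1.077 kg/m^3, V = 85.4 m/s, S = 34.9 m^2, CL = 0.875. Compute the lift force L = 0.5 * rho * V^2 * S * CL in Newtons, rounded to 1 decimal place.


Step 1: Calculate dynamic pressure q = 0.5 * 1.077 * 85.4^2 = 0.5 * 1.077 * 7293.16 = 3927.3667 Pa
Step 2: Multiply by wing area and lift coefficient: L = 3927.3667 * 34.9 * 0.875
Step 3: L = 137065.0964 * 0.875 = 119932.0 N

119932.0


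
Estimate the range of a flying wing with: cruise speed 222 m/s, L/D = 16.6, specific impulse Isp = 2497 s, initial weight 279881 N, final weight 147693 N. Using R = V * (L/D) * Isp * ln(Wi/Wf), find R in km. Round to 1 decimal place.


Step 1: Coefficient = V * (L/D) * Isp = 222 * 16.6 * 2497 = 9201944.4 m
Step 2: Wi/Wf = 279881 / 147693 = 1.895019
Step 3: ln(1.895019) = 0.639229
Step 4: R = 9201944.4 * 0.639229 = 5882147.1 m = 5882.1 km

5882.1


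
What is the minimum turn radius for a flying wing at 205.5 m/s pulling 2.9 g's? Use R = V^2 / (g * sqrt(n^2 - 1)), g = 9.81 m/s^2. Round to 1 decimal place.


Step 1: V^2 = 205.5^2 = 42230.25
Step 2: n^2 - 1 = 2.9^2 - 1 = 7.41
Step 3: sqrt(7.41) = 2.722132
Step 4: R = 42230.25 / (9.81 * 2.722132) = 1581.4 m

1581.4


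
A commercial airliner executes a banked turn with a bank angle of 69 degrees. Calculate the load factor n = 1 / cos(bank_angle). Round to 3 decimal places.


Step 1: Convert 69 degrees to radians = 1.204277
Step 2: cos(69 deg) = 0.358368
Step 3: n = 1 / 0.358368 = 2.790

2.790


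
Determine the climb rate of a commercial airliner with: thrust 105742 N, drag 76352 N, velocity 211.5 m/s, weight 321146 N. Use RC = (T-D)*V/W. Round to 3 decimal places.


Step 1: Excess thrust = T - D = 105742 - 76352 = 29390 N
Step 2: Excess power = 29390 * 211.5 = 6215985.0 W
Step 3: RC = 6215985.0 / 321146 = 19.356 m/s

19.356


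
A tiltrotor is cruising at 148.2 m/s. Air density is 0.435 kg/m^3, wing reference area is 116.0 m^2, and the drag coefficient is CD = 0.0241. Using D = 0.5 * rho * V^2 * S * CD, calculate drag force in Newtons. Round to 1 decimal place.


Step 1: Dynamic pressure q = 0.5 * 0.435 * 148.2^2 = 4777.0047 Pa
Step 2: Drag D = q * S * CD = 4777.0047 * 116.0 * 0.0241
Step 3: D = 13354.6 N

13354.6


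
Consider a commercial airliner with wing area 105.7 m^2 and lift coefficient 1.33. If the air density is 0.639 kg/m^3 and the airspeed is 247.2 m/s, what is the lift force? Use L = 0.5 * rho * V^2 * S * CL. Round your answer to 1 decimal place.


Step 1: Calculate dynamic pressure q = 0.5 * 0.639 * 247.2^2 = 0.5 * 0.639 * 61107.84 = 19523.9549 Pa
Step 2: Multiply by wing area and lift coefficient: L = 19523.9549 * 105.7 * 1.33
Step 3: L = 2063682.0308 * 1.33 = 2744697.1 N

2744697.1


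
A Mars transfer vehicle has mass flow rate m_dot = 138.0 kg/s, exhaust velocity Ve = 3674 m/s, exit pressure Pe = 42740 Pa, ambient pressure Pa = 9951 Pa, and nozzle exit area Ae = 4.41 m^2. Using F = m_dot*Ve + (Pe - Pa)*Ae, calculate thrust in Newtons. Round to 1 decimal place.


Step 1: Momentum thrust = m_dot * Ve = 138.0 * 3674 = 507012.0 N
Step 2: Pressure thrust = (Pe - Pa) * Ae = (42740 - 9951) * 4.41 = 144599.49 N
Step 3: Total thrust F = 507012.0 + 144599.49 = 651611.5 N

651611.5


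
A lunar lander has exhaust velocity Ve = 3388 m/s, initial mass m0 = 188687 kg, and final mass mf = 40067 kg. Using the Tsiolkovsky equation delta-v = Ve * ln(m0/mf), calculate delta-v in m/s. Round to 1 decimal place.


Step 1: Mass ratio m0/mf = 188687 / 40067 = 4.709287
Step 2: ln(4.709287) = 1.549537
Step 3: delta-v = 3388 * 1.549537 = 5249.8 m/s

5249.8


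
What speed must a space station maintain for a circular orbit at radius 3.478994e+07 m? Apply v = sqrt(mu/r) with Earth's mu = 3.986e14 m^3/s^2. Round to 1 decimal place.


Step 1: mu / r = 3.986e14 / 3.478994e+07 = 11457335.0802
Step 2: v = sqrt(11457335.0802) = 3384.9 m/s

3384.9


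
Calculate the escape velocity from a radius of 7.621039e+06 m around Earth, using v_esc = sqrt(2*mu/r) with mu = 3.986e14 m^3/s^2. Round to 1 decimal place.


Step 1: 2*mu/r = 2 * 3.986e14 / 7.621039e+06 = 104605159.4802
Step 2: v_esc = sqrt(104605159.4802) = 10227.7 m/s

10227.7


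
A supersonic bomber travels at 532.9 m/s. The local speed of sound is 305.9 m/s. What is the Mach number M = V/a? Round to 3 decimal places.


Step 1: M = V / a = 532.9 / 305.9
Step 2: M = 1.742

1.742


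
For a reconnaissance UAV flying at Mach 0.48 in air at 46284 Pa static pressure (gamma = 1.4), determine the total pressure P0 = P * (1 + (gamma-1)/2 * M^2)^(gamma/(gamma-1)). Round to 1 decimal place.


Step 1: (gamma-1)/2 * M^2 = 0.2 * 0.2304 = 0.04608
Step 2: 1 + 0.04608 = 1.04608
Step 3: Exponent gamma/(gamma-1) = 3.5
Step 4: P0 = 46284 * 1.04608^3.5 = 54188.6 Pa

54188.6


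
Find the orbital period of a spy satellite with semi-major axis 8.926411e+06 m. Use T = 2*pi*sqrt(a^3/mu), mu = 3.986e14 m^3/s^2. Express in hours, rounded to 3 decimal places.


Step 1: a^3 / mu = 7.112637e+20 / 3.986e14 = 1.784405e+06
Step 2: sqrt(1.784405e+06) = 1335.8161 s
Step 3: T = 2*pi * 1335.8161 = 8393.18 s
Step 4: T in hours = 8393.18 / 3600 = 2.331 hours

2.331


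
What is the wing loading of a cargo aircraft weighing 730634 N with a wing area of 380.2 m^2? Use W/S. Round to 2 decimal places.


Step 1: Wing loading = W / S = 730634 / 380.2
Step 2: Wing loading = 1921.71 N/m^2

1921.71


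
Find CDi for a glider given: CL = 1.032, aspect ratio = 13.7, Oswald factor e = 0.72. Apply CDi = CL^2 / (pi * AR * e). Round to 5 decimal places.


Step 1: CL^2 = 1.032^2 = 1.065024
Step 2: pi * AR * e = 3.14159 * 13.7 * 0.72 = 30.98867
Step 3: CDi = 1.065024 / 30.98867 = 0.03437

0.03437


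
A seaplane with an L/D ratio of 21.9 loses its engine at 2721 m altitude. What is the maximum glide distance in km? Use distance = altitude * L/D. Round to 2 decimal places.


Step 1: Glide distance = altitude * L/D = 2721 * 21.9 = 59589.9 m
Step 2: Convert to km: 59589.9 / 1000 = 59.59 km

59.59


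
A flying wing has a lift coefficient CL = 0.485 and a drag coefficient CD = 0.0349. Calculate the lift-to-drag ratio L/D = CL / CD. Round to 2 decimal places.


Step 1: L/D = CL / CD = 0.485 / 0.0349
Step 2: L/D = 13.90

13.90


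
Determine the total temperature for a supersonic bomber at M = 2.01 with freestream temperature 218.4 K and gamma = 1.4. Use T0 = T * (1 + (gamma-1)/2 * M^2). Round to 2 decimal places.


Step 1: (gamma-1)/2 = 0.2
Step 2: M^2 = 4.0401
Step 3: 1 + 0.2 * 4.0401 = 1.80802
Step 4: T0 = 218.4 * 1.80802 = 394.87 K

394.87


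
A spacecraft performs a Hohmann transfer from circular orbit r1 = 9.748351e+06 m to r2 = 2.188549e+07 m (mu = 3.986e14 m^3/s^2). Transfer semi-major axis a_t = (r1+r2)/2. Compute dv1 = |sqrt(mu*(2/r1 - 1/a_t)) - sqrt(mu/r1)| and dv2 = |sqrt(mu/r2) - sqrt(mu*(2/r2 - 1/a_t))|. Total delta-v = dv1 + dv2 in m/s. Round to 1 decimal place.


Step 1: Transfer semi-major axis a_t = (9.748351e+06 + 2.188549e+07) / 2 = 1.581692e+07 m
Step 2: v1 (circular at r1) = sqrt(mu/r1) = 6394.45 m/s
Step 3: v_t1 = sqrt(mu*(2/r1 - 1/a_t)) = 7521.77 m/s
Step 4: dv1 = |7521.77 - 6394.45| = 1127.33 m/s
Step 5: v2 (circular at r2) = 4267.67 m/s, v_t2 = 3350.39 m/s
Step 6: dv2 = |4267.67 - 3350.39| = 917.28 m/s
Step 7: Total delta-v = 1127.33 + 917.28 = 2044.6 m/s

2044.6


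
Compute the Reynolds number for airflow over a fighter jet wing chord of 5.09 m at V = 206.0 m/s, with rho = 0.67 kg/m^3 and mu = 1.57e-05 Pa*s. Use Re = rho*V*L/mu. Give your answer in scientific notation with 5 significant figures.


Step 1: Numerator = rho * V * L = 0.67 * 206.0 * 5.09 = 702.5218
Step 2: Re = 702.5218 / 1.57e-05
Step 3: Re = 4.4747e+07

4.4747e+07


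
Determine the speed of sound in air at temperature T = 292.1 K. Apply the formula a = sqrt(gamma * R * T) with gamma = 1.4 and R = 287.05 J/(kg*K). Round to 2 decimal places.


Step 1: gamma * R * T = 1.4 * 287.05 * 292.1 = 117386.227
Step 2: a = sqrt(117386.227) = 342.62 m/s

342.62


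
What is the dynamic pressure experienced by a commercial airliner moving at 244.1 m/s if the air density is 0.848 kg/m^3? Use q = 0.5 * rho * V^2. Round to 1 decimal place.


Step 1: V^2 = 244.1^2 = 59584.81
Step 2: q = 0.5 * 0.848 * 59584.81
Step 3: q = 25264.0 Pa

25264.0


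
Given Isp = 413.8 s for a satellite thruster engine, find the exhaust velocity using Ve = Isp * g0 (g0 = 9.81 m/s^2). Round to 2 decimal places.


Step 1: Ve = Isp * g0 = 413.8 * 9.81
Step 2: Ve = 4059.38 m/s

4059.38


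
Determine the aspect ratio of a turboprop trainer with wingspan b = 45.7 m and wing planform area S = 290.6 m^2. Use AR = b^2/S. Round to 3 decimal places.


Step 1: b^2 = 45.7^2 = 2088.49
Step 2: AR = 2088.49 / 290.6 = 7.187

7.187


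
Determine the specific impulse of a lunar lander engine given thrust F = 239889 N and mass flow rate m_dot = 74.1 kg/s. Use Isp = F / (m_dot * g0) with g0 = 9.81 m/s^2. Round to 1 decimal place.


Step 1: m_dot * g0 = 74.1 * 9.81 = 726.92
Step 2: Isp = 239889 / 726.92 = 330.0 s

330.0


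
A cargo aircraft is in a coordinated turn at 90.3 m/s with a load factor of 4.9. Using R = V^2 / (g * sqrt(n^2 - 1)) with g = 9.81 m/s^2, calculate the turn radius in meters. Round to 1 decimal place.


Step 1: V^2 = 90.3^2 = 8154.09
Step 2: n^2 - 1 = 4.9^2 - 1 = 23.01
Step 3: sqrt(23.01) = 4.796874
Step 4: R = 8154.09 / (9.81 * 4.796874) = 173.3 m

173.3


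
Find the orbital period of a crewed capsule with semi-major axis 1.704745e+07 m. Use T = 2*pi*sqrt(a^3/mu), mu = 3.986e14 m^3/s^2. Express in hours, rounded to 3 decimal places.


Step 1: a^3 / mu = 4.954254e+21 / 3.986e14 = 1.242914e+07
Step 2: sqrt(1.242914e+07) = 3525.4981 s
Step 3: T = 2*pi * 3525.4981 = 22151.36 s
Step 4: T in hours = 22151.36 / 3600 = 6.153 hours

6.153


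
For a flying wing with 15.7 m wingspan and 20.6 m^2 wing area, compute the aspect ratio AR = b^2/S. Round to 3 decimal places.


Step 1: b^2 = 15.7^2 = 246.49
Step 2: AR = 246.49 / 20.6 = 11.966

11.966


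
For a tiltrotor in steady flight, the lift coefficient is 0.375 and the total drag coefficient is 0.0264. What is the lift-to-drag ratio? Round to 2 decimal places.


Step 1: L/D = CL / CD = 0.375 / 0.0264
Step 2: L/D = 14.20

14.20


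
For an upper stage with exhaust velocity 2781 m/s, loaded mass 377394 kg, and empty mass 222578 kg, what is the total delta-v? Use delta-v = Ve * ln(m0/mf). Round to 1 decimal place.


Step 1: Mass ratio m0/mf = 377394 / 222578 = 1.695558
Step 2: ln(1.695558) = 0.528012
Step 3: delta-v = 2781 * 0.528012 = 1468.4 m/s

1468.4


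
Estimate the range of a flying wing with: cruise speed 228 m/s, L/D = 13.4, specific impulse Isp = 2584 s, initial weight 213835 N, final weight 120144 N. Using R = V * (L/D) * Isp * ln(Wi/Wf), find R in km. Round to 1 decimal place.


Step 1: Coefficient = V * (L/D) * Isp = 228 * 13.4 * 2584 = 7894636.8 m
Step 2: Wi/Wf = 213835 / 120144 = 1.779823
Step 3: ln(1.779823) = 0.576514
Step 4: R = 7894636.8 * 0.576514 = 4551366.0 m = 4551.4 km

4551.4


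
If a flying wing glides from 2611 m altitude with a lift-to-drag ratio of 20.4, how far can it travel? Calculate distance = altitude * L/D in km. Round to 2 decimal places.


Step 1: Glide distance = altitude * L/D = 2611 * 20.4 = 53264.4 m
Step 2: Convert to km: 53264.4 / 1000 = 53.26 km

53.26


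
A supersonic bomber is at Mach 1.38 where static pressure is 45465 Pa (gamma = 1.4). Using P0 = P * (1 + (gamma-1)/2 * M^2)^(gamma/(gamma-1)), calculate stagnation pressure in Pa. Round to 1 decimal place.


Step 1: (gamma-1)/2 * M^2 = 0.2 * 1.9044 = 0.38088
Step 2: 1 + 0.38088 = 1.38088
Step 3: Exponent gamma/(gamma-1) = 3.5
Step 4: P0 = 45465 * 1.38088^3.5 = 140677.0 Pa

140677.0


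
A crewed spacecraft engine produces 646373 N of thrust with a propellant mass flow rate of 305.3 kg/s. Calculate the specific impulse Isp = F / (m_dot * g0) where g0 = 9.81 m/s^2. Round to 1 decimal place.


Step 1: m_dot * g0 = 305.3 * 9.81 = 2994.99
Step 2: Isp = 646373 / 2994.99 = 215.8 s

215.8


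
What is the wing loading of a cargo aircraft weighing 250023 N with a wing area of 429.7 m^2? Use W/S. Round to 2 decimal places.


Step 1: Wing loading = W / S = 250023 / 429.7
Step 2: Wing loading = 581.85 N/m^2

581.85


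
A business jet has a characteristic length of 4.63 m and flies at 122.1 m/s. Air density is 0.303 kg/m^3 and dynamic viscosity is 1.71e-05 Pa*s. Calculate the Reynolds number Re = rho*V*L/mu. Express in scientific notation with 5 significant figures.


Step 1: Numerator = rho * V * L = 0.303 * 122.1 * 4.63 = 171.292869
Step 2: Re = 171.292869 / 1.71e-05
Step 3: Re = 1.0017e+07

1.0017e+07


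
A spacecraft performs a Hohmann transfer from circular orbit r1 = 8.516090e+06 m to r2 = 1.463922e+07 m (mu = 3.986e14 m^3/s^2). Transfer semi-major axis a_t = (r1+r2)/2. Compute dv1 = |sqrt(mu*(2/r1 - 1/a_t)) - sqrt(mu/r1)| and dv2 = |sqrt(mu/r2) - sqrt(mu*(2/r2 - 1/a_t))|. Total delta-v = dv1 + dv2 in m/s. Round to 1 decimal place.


Step 1: Transfer semi-major axis a_t = (8.516090e+06 + 1.463922e+07) / 2 = 1.157766e+07 m
Step 2: v1 (circular at r1) = sqrt(mu/r1) = 6841.46 m/s
Step 3: v_t1 = sqrt(mu*(2/r1 - 1/a_t)) = 7693.03 m/s
Step 4: dv1 = |7693.03 - 6841.46| = 851.57 m/s
Step 5: v2 (circular at r2) = 5218.07 m/s, v_t2 = 4475.27 m/s
Step 6: dv2 = |5218.07 - 4475.27| = 742.79 m/s
Step 7: Total delta-v = 851.57 + 742.79 = 1594.4 m/s

1594.4


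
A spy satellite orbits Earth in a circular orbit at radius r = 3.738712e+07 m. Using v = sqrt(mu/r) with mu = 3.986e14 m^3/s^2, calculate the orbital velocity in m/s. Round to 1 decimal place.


Step 1: mu / r = 3.986e14 / 3.738712e+07 = 10661425.6461
Step 2: v = sqrt(10661425.6461) = 3265.2 m/s

3265.2


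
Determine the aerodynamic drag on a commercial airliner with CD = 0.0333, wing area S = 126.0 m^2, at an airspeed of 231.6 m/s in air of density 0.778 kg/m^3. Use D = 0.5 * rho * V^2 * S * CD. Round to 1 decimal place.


Step 1: Dynamic pressure q = 0.5 * 0.778 * 231.6^2 = 20865.3998 Pa
Step 2: Drag D = q * S * CD = 20865.3998 * 126.0 * 0.0333
Step 3: D = 87547.0 N

87547.0


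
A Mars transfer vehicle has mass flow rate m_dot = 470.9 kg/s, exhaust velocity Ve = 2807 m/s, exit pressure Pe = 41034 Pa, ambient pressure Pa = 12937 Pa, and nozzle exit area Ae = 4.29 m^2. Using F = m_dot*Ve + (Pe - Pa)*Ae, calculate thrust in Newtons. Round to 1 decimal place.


Step 1: Momentum thrust = m_dot * Ve = 470.9 * 2807 = 1321816.3 N
Step 2: Pressure thrust = (Pe - Pa) * Ae = (41034 - 12937) * 4.29 = 120536.13 N
Step 3: Total thrust F = 1321816.3 + 120536.13 = 1442352.4 N

1442352.4


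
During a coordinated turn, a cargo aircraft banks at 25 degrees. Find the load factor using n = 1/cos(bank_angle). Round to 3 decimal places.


Step 1: Convert 25 degrees to radians = 0.436332
Step 2: cos(25 deg) = 0.906308
Step 3: n = 1 / 0.906308 = 1.103

1.103


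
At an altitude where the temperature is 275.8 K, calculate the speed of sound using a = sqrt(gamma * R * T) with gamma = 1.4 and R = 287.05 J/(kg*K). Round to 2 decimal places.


Step 1: gamma * R * T = 1.4 * 287.05 * 275.8 = 110835.746
Step 2: a = sqrt(110835.746) = 332.92 m/s

332.92


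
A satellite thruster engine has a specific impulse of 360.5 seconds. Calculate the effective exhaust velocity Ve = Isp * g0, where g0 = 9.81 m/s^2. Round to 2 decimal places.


Step 1: Ve = Isp * g0 = 360.5 * 9.81
Step 2: Ve = 3536.51 m/s

3536.51


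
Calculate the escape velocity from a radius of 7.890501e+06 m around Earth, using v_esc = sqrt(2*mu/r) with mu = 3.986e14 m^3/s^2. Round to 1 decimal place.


Step 1: 2*mu/r = 2 * 3.986e14 / 7.890501e+06 = 101032874.8453
Step 2: v_esc = sqrt(101032874.8453) = 10051.5 m/s

10051.5


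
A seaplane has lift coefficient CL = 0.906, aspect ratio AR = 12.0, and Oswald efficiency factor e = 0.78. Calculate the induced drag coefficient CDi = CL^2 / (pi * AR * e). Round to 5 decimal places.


Step 1: CL^2 = 0.906^2 = 0.820836
Step 2: pi * AR * e = 3.14159 * 12.0 * 0.78 = 29.405307
Step 3: CDi = 0.820836 / 29.405307 = 0.02791

0.02791


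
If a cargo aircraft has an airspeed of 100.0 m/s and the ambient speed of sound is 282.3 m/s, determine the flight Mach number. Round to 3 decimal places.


Step 1: M = V / a = 100.0 / 282.3
Step 2: M = 0.354

0.354


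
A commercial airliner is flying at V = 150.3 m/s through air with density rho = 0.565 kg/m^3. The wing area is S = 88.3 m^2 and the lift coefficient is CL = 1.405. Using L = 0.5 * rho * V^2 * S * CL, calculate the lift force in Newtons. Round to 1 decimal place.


Step 1: Calculate dynamic pressure q = 0.5 * 0.565 * 150.3^2 = 0.5 * 0.565 * 22590.09 = 6381.7004 Pa
Step 2: Multiply by wing area and lift coefficient: L = 6381.7004 * 88.3 * 1.405
Step 3: L = 563504.1475 * 1.405 = 791723.3 N

791723.3


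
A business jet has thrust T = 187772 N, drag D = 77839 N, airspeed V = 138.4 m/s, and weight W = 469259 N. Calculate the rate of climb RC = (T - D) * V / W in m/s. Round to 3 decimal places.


Step 1: Excess thrust = T - D = 187772 - 77839 = 109933 N
Step 2: Excess power = 109933 * 138.4 = 15214727.2 W
Step 3: RC = 15214727.2 / 469259 = 32.423 m/s

32.423


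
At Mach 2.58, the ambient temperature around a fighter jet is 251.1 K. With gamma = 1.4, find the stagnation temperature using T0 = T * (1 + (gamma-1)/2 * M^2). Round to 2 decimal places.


Step 1: (gamma-1)/2 = 0.2
Step 2: M^2 = 6.6564
Step 3: 1 + 0.2 * 6.6564 = 2.33128
Step 4: T0 = 251.1 * 2.33128 = 585.38 K

585.38


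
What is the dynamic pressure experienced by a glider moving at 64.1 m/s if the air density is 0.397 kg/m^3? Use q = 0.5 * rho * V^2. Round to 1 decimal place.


Step 1: V^2 = 64.1^2 = 4108.81
Step 2: q = 0.5 * 0.397 * 4108.81
Step 3: q = 815.6 Pa

815.6


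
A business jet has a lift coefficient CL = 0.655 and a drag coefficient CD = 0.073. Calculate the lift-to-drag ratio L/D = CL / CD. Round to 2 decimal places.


Step 1: L/D = CL / CD = 0.655 / 0.073
Step 2: L/D = 8.97

8.97


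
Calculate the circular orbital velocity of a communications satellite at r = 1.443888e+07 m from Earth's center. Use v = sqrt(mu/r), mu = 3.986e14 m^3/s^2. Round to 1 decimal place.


Step 1: mu / r = 3.986e14 / 1.443888e+07 = 27606019.3034
Step 2: v = sqrt(27606019.3034) = 5254.1 m/s

5254.1


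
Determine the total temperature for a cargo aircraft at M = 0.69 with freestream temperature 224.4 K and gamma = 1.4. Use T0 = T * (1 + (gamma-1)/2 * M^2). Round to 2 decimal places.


Step 1: (gamma-1)/2 = 0.2
Step 2: M^2 = 0.4761
Step 3: 1 + 0.2 * 0.4761 = 1.09522
Step 4: T0 = 224.4 * 1.09522 = 245.77 K

245.77


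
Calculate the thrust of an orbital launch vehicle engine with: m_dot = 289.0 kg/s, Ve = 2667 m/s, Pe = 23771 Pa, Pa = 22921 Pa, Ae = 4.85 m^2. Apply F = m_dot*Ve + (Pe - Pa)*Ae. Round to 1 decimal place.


Step 1: Momentum thrust = m_dot * Ve = 289.0 * 2667 = 770763.0 N
Step 2: Pressure thrust = (Pe - Pa) * Ae = (23771 - 22921) * 4.85 = 4122.50 N
Step 3: Total thrust F = 770763.0 + 4122.50 = 774885.5 N

774885.5


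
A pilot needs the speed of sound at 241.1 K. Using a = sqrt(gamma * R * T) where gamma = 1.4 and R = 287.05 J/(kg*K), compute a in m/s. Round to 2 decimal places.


Step 1: gamma * R * T = 1.4 * 287.05 * 241.1 = 96890.857
Step 2: a = sqrt(96890.857) = 311.27 m/s

311.27


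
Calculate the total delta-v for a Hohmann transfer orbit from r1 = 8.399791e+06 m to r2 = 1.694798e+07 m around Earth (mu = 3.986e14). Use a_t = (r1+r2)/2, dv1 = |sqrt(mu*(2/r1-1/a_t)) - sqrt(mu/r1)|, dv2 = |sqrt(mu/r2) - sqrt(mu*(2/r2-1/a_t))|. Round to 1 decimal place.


Step 1: Transfer semi-major axis a_t = (8.399791e+06 + 1.694798e+07) / 2 = 1.267389e+07 m
Step 2: v1 (circular at r1) = sqrt(mu/r1) = 6888.65 m/s
Step 3: v_t1 = sqrt(mu*(2/r1 - 1/a_t)) = 7965.97 m/s
Step 4: dv1 = |7965.97 - 6888.65| = 1077.31 m/s
Step 5: v2 (circular at r2) = 4849.64 m/s, v_t2 = 3948.11 m/s
Step 6: dv2 = |4849.64 - 3948.11| = 901.53 m/s
Step 7: Total delta-v = 1077.31 + 901.53 = 1978.8 m/s

1978.8


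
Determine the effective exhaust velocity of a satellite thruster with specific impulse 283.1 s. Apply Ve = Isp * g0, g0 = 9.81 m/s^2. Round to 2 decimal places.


Step 1: Ve = Isp * g0 = 283.1 * 9.81
Step 2: Ve = 2777.21 m/s

2777.21


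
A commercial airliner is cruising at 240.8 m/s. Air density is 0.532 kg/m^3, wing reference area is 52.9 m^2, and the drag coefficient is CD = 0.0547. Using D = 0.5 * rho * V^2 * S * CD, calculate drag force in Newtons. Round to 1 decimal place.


Step 1: Dynamic pressure q = 0.5 * 0.532 * 240.8^2 = 15423.9142 Pa
Step 2: Drag D = q * S * CD = 15423.9142 * 52.9 * 0.0547
Step 3: D = 44631.1 N

44631.1


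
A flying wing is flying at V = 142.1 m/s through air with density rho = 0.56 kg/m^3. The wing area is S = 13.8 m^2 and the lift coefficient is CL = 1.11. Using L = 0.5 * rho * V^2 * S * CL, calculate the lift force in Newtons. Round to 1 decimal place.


Step 1: Calculate dynamic pressure q = 0.5 * 0.56 * 142.1^2 = 0.5 * 0.56 * 20192.41 = 5653.8748 Pa
Step 2: Multiply by wing area and lift coefficient: L = 5653.8748 * 13.8 * 1.11
Step 3: L = 78023.4722 * 1.11 = 86606.1 N

86606.1


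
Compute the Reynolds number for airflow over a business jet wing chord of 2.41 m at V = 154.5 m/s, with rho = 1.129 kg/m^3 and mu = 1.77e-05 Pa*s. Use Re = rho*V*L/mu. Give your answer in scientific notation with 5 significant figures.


Step 1: Numerator = rho * V * L = 1.129 * 154.5 * 2.41 = 420.377505
Step 2: Re = 420.377505 / 1.77e-05
Step 3: Re = 2.3750e+07

2.3750e+07


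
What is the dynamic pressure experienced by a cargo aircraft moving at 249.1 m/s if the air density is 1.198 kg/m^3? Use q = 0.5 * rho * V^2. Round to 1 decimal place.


Step 1: V^2 = 249.1^2 = 62050.81
Step 2: q = 0.5 * 1.198 * 62050.81
Step 3: q = 37168.4 Pa

37168.4


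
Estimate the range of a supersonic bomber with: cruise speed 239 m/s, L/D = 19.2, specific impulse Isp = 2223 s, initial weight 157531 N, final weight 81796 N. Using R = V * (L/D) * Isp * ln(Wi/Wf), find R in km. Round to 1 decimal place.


Step 1: Coefficient = V * (L/D) * Isp = 239 * 19.2 * 2223 = 10200902.4 m
Step 2: Wi/Wf = 157531 / 81796 = 1.925901
Step 3: ln(1.925901) = 0.655394
Step 4: R = 10200902.4 * 0.655394 = 6685609.4 m = 6685.6 km

6685.6


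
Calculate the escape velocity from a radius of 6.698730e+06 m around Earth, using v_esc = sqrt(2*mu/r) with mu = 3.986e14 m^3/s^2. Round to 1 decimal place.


Step 1: 2*mu/r = 2 * 3.986e14 / 6.698730e+06 = 119007632.7901
Step 2: v_esc = sqrt(119007632.7901) = 10909.1 m/s

10909.1


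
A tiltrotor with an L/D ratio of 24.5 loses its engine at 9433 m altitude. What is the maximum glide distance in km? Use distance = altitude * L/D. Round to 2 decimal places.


Step 1: Glide distance = altitude * L/D = 9433 * 24.5 = 231108.5 m
Step 2: Convert to km: 231108.5 / 1000 = 231.11 km

231.11


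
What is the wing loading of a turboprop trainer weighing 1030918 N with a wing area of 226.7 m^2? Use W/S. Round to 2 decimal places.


Step 1: Wing loading = W / S = 1030918 / 226.7
Step 2: Wing loading = 4547.50 N/m^2

4547.50


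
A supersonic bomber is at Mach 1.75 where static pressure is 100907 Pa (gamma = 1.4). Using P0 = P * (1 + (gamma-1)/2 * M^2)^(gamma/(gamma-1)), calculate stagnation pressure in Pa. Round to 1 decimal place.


Step 1: (gamma-1)/2 * M^2 = 0.2 * 3.0625 = 0.6125
Step 2: 1 + 0.6125 = 1.6125
Step 3: Exponent gamma/(gamma-1) = 3.5
Step 4: P0 = 100907 * 1.6125^3.5 = 537242.5 Pa

537242.5


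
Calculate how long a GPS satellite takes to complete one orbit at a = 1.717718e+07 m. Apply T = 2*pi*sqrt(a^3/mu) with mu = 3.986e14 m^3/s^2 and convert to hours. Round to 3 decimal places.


Step 1: a^3 / mu = 5.068222e+21 / 3.986e14 = 1.271506e+07
Step 2: sqrt(1.271506e+07) = 3565.8178 s
Step 3: T = 2*pi * 3565.8178 = 22404.69 s
Step 4: T in hours = 22404.69 / 3600 = 6.224 hours

6.224


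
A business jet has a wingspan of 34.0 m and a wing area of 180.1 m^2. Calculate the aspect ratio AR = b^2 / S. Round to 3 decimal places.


Step 1: b^2 = 34.0^2 = 1156.0
Step 2: AR = 1156.0 / 180.1 = 6.419

6.419


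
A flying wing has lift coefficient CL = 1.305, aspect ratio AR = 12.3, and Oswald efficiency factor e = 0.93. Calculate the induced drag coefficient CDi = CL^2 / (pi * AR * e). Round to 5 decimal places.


Step 1: CL^2 = 1.305^2 = 1.703025
Step 2: pi * AR * e = 3.14159 * 12.3 * 0.93 = 35.936678
Step 3: CDi = 1.703025 / 35.936678 = 0.04739

0.04739


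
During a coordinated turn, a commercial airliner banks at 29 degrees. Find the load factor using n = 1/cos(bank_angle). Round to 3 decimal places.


Step 1: Convert 29 degrees to radians = 0.506145
Step 2: cos(29 deg) = 0.87462
Step 3: n = 1 / 0.87462 = 1.143

1.143


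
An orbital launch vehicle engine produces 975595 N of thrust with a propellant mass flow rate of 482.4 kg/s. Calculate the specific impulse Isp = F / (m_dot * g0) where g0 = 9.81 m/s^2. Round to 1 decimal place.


Step 1: m_dot * g0 = 482.4 * 9.81 = 4732.34
Step 2: Isp = 975595 / 4732.34 = 206.2 s

206.2


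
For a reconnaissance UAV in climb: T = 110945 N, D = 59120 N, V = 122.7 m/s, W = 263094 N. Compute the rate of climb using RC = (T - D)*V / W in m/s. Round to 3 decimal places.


Step 1: Excess thrust = T - D = 110945 - 59120 = 51825 N
Step 2: Excess power = 51825 * 122.7 = 6358927.5 W
Step 3: RC = 6358927.5 / 263094 = 24.170 m/s

24.170


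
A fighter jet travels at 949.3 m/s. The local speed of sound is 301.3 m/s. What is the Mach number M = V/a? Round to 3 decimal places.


Step 1: M = V / a = 949.3 / 301.3
Step 2: M = 3.151

3.151


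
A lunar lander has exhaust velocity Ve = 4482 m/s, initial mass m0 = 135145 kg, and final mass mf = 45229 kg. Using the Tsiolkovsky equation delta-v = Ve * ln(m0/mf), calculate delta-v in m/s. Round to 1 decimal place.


Step 1: Mass ratio m0/mf = 135145 / 45229 = 2.988017
Step 2: ln(2.988017) = 1.09461
Step 3: delta-v = 4482 * 1.09461 = 4906.0 m/s

4906.0


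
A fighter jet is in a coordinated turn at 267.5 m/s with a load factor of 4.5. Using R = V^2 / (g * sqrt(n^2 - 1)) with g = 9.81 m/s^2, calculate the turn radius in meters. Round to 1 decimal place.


Step 1: V^2 = 267.5^2 = 71556.25
Step 2: n^2 - 1 = 4.5^2 - 1 = 19.25
Step 3: sqrt(19.25) = 4.387482
Step 4: R = 71556.25 / (9.81 * 4.387482) = 1662.5 m

1662.5


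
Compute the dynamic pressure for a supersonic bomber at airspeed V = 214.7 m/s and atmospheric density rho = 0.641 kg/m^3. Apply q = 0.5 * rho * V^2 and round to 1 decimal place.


Step 1: V^2 = 214.7^2 = 46096.09
Step 2: q = 0.5 * 0.641 * 46096.09
Step 3: q = 14773.8 Pa

14773.8


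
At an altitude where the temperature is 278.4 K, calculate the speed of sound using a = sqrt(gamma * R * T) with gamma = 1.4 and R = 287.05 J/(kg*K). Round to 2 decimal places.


Step 1: gamma * R * T = 1.4 * 287.05 * 278.4 = 111880.608
Step 2: a = sqrt(111880.608) = 334.49 m/s

334.49


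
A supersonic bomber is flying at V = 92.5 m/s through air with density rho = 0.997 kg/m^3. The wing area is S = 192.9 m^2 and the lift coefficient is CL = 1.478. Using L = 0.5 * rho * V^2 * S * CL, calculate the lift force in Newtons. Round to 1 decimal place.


Step 1: Calculate dynamic pressure q = 0.5 * 0.997 * 92.5^2 = 0.5 * 0.997 * 8556.25 = 4265.2906 Pa
Step 2: Multiply by wing area and lift coefficient: L = 4265.2906 * 192.9 * 1.478
Step 3: L = 822774.5616 * 1.478 = 1216060.8 N

1216060.8


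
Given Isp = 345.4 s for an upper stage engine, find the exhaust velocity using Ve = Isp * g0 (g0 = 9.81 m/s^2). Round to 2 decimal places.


Step 1: Ve = Isp * g0 = 345.4 * 9.81
Step 2: Ve = 3388.37 m/s

3388.37


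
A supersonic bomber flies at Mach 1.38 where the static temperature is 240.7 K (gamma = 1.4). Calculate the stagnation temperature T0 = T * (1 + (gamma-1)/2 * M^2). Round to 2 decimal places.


Step 1: (gamma-1)/2 = 0.2
Step 2: M^2 = 1.9044
Step 3: 1 + 0.2 * 1.9044 = 1.38088
Step 4: T0 = 240.7 * 1.38088 = 332.38 K

332.38


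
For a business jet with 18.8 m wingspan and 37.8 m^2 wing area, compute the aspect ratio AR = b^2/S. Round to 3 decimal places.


Step 1: b^2 = 18.8^2 = 353.44
Step 2: AR = 353.44 / 37.8 = 9.350

9.350


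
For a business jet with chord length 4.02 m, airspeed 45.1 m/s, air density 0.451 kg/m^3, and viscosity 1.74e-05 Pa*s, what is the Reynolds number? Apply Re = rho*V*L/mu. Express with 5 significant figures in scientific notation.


Step 1: Numerator = rho * V * L = 0.451 * 45.1 * 4.02 = 81.767202
Step 2: Re = 81.767202 / 1.74e-05
Step 3: Re = 4.6993e+06

4.6993e+06


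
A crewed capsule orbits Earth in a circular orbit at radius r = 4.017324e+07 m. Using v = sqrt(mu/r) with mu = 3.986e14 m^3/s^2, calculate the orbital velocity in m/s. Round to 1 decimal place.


Step 1: mu / r = 3.986e14 / 4.017324e+07 = 9922027.698
Step 2: v = sqrt(9922027.698) = 3149.9 m/s

3149.9


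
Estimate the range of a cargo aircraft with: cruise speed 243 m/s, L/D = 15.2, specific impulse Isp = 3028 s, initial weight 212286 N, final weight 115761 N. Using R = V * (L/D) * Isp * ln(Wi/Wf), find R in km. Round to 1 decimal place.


Step 1: Coefficient = V * (L/D) * Isp = 243 * 15.2 * 3028 = 11184220.8 m
Step 2: Wi/Wf = 212286 / 115761 = 1.83383
Step 3: ln(1.83383) = 0.606407
Step 4: R = 11184220.8 * 0.606407 = 6782186.4 m = 6782.2 km

6782.2


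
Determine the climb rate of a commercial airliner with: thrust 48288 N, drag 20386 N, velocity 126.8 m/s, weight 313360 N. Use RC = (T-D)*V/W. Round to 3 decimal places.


Step 1: Excess thrust = T - D = 48288 - 20386 = 27902 N
Step 2: Excess power = 27902 * 126.8 = 3537973.6 W
Step 3: RC = 3537973.6 / 313360 = 11.290 m/s

11.290


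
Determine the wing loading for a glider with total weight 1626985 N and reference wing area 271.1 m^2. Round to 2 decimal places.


Step 1: Wing loading = W / S = 1626985 / 271.1
Step 2: Wing loading = 6001.42 N/m^2

6001.42


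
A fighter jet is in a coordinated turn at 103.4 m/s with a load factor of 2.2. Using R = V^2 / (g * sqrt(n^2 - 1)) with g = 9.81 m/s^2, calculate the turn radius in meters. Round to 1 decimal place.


Step 1: V^2 = 103.4^2 = 10691.56
Step 2: n^2 - 1 = 2.2^2 - 1 = 3.84
Step 3: sqrt(3.84) = 1.959592
Step 4: R = 10691.56 / (9.81 * 1.959592) = 556.2 m

556.2


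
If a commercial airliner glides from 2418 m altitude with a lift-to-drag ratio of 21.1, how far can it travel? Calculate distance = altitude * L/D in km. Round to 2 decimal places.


Step 1: Glide distance = altitude * L/D = 2418 * 21.1 = 51019.8 m
Step 2: Convert to km: 51019.8 / 1000 = 51.02 km

51.02


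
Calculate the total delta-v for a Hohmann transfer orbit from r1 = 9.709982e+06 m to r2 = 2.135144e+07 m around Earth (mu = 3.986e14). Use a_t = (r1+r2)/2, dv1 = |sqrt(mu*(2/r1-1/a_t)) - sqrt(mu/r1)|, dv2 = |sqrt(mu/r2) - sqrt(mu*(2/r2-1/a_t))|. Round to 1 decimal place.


Step 1: Transfer semi-major axis a_t = (9.709982e+06 + 2.135144e+07) / 2 = 1.553071e+07 m
Step 2: v1 (circular at r1) = sqrt(mu/r1) = 6407.07 m/s
Step 3: v_t1 = sqrt(mu*(2/r1 - 1/a_t)) = 7512.38 m/s
Step 4: dv1 = |7512.38 - 6407.07| = 1105.31 m/s
Step 5: v2 (circular at r2) = 4320.71 m/s, v_t2 = 3416.4 m/s
Step 6: dv2 = |4320.71 - 3416.4| = 904.31 m/s
Step 7: Total delta-v = 1105.31 + 904.31 = 2009.6 m/s

2009.6


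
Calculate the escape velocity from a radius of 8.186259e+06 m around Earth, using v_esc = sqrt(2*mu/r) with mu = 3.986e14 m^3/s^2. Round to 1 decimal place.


Step 1: 2*mu/r = 2 * 3.986e14 / 8.186259e+06 = 97382699.4724
Step 2: v_esc = sqrt(97382699.4724) = 9868.3 m/s

9868.3


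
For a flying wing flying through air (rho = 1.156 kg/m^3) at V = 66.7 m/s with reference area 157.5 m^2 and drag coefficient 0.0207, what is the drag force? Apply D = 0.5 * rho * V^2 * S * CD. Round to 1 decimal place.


Step 1: Dynamic pressure q = 0.5 * 1.156 * 66.7^2 = 2571.4584 Pa
Step 2: Drag D = q * S * CD = 2571.4584 * 157.5 * 0.0207
Step 3: D = 8383.6 N

8383.6


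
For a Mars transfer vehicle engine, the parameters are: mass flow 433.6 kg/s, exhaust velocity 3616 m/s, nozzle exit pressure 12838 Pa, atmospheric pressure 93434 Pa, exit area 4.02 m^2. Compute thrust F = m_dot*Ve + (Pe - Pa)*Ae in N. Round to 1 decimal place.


Step 1: Momentum thrust = m_dot * Ve = 433.6 * 3616 = 1567897.6 N
Step 2: Pressure thrust = (Pe - Pa) * Ae = (12838 - 93434) * 4.02 = -323995.92 N
Step 3: Total thrust F = 1567897.6 + -323995.92 = 1243901.7 N

1243901.7


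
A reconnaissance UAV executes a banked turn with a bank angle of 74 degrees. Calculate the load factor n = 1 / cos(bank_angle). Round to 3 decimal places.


Step 1: Convert 74 degrees to radians = 1.291544
Step 2: cos(74 deg) = 0.275637
Step 3: n = 1 / 0.275637 = 3.628

3.628


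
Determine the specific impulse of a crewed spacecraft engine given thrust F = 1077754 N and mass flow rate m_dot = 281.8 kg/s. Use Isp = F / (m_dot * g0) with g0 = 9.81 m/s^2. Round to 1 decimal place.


Step 1: m_dot * g0 = 281.8 * 9.81 = 2764.46
Step 2: Isp = 1077754 / 2764.46 = 389.9 s

389.9


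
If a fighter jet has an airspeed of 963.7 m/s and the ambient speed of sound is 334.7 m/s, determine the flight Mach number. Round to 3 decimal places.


Step 1: M = V / a = 963.7 / 334.7
Step 2: M = 2.879

2.879


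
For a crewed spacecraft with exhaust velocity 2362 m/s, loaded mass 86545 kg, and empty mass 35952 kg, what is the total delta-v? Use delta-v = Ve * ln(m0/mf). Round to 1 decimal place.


Step 1: Mass ratio m0/mf = 86545 / 35952 = 2.407237
Step 2: ln(2.407237) = 0.87848
Step 3: delta-v = 2362 * 0.87848 = 2075.0 m/s

2075.0


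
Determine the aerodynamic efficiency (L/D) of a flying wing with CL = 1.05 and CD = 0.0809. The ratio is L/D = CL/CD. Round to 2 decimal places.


Step 1: L/D = CL / CD = 1.05 / 0.0809
Step 2: L/D = 12.98

12.98


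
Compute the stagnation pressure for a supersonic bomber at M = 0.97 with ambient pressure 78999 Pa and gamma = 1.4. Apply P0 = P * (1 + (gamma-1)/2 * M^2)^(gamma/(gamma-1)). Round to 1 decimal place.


Step 1: (gamma-1)/2 * M^2 = 0.2 * 0.9409 = 0.18818
Step 2: 1 + 0.18818 = 1.18818
Step 3: Exponent gamma/(gamma-1) = 3.5
Step 4: P0 = 78999 * 1.18818^3.5 = 144447.3 Pa

144447.3


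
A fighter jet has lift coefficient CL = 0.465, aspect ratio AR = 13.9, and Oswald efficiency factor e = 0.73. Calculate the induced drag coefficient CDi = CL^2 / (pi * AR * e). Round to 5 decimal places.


Step 1: CL^2 = 0.465^2 = 0.216225
Step 2: pi * AR * e = 3.14159 * 13.9 * 0.73 = 31.877741
Step 3: CDi = 0.216225 / 31.877741 = 0.00678

0.00678


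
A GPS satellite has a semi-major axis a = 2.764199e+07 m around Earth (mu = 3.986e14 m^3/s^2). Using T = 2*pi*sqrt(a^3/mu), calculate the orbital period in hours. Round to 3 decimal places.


Step 1: a^3 / mu = 2.112068e+22 / 3.986e14 = 5.298716e+07
Step 2: sqrt(5.298716e+07) = 7279.2278 s
Step 3: T = 2*pi * 7279.2278 = 45736.74 s
Step 4: T in hours = 45736.74 / 3600 = 12.705 hours

12.705


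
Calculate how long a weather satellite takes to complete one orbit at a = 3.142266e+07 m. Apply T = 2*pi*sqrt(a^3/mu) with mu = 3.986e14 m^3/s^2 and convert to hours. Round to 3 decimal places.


Step 1: a^3 / mu = 3.102622e+22 / 3.986e14 = 7.783798e+07
Step 2: sqrt(7.783798e+07) = 8822.5834 s
Step 3: T = 2*pi * 8822.5834 = 55433.93 s
Step 4: T in hours = 55433.93 / 3600 = 15.398 hours

15.398


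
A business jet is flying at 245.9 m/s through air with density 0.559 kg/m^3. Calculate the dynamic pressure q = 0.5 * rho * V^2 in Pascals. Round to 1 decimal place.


Step 1: V^2 = 245.9^2 = 60466.81
Step 2: q = 0.5 * 0.559 * 60466.81
Step 3: q = 16900.5 Pa

16900.5


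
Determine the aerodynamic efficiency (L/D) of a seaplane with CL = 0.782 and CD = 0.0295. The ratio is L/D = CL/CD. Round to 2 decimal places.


Step 1: L/D = CL / CD = 0.782 / 0.0295
Step 2: L/D = 26.51

26.51


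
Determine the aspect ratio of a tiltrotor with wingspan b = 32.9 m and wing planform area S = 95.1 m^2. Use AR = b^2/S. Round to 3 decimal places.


Step 1: b^2 = 32.9^2 = 1082.41
Step 2: AR = 1082.41 / 95.1 = 11.382

11.382


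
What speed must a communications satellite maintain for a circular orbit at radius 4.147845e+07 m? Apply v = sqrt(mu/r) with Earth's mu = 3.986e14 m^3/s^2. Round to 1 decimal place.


Step 1: mu / r = 3.986e14 / 4.147845e+07 = 9609809.4312
Step 2: v = sqrt(9609809.4312) = 3100.0 m/s

3100.0


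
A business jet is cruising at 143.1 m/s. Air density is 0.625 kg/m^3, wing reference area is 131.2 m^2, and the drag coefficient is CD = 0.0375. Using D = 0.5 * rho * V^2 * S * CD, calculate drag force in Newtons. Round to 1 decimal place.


Step 1: Dynamic pressure q = 0.5 * 0.625 * 143.1^2 = 6399.2531 Pa
Step 2: Drag D = q * S * CD = 6399.2531 * 131.2 * 0.0375
Step 3: D = 31484.3 N

31484.3


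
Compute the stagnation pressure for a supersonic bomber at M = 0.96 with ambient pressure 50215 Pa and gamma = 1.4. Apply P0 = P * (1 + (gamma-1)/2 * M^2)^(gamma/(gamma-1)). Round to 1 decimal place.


Step 1: (gamma-1)/2 * M^2 = 0.2 * 0.9216 = 0.18432
Step 2: 1 + 0.18432 = 1.18432
Step 3: Exponent gamma/(gamma-1) = 3.5
Step 4: P0 = 50215 * 1.18432^3.5 = 90776.9 Pa

90776.9


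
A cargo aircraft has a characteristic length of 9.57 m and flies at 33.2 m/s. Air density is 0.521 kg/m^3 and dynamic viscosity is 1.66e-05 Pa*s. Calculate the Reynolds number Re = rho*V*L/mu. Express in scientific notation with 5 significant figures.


Step 1: Numerator = rho * V * L = 0.521 * 33.2 * 9.57 = 165.534204
Step 2: Re = 165.534204 / 1.66e-05
Step 3: Re = 9.9719e+06

9.9719e+06


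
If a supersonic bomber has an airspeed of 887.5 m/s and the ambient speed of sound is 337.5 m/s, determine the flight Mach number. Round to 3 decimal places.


Step 1: M = V / a = 887.5 / 337.5
Step 2: M = 2.630

2.630


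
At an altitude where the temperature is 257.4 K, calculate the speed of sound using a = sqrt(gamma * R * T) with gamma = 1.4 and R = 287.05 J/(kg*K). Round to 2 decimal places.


Step 1: gamma * R * T = 1.4 * 287.05 * 257.4 = 103441.338
Step 2: a = sqrt(103441.338) = 321.62 m/s

321.62


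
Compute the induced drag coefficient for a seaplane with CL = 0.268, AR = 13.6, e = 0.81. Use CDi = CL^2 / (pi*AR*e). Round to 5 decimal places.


Step 1: CL^2 = 0.268^2 = 0.071824
Step 2: pi * AR * e = 3.14159 * 13.6 * 0.81 = 34.607785
Step 3: CDi = 0.071824 / 34.607785 = 0.00208

0.00208


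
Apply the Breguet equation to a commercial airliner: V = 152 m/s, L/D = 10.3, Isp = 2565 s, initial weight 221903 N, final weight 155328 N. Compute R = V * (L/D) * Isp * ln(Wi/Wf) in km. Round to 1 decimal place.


Step 1: Coefficient = V * (L/D) * Isp = 152 * 10.3 * 2565 = 4015764.0 m
Step 2: Wi/Wf = 221903 / 155328 = 1.428609
Step 3: ln(1.428609) = 0.356701
Step 4: R = 4015764.0 * 0.356701 = 1432428.4 m = 1432.4 km

1432.4


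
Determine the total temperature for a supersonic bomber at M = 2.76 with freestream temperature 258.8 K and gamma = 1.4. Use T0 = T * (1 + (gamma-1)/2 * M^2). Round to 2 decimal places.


Step 1: (gamma-1)/2 = 0.2
Step 2: M^2 = 7.6176
Step 3: 1 + 0.2 * 7.6176 = 2.52352
Step 4: T0 = 258.8 * 2.52352 = 653.09 K

653.09


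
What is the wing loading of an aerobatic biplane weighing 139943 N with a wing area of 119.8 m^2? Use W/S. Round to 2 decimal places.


Step 1: Wing loading = W / S = 139943 / 119.8
Step 2: Wing loading = 1168.14 N/m^2

1168.14


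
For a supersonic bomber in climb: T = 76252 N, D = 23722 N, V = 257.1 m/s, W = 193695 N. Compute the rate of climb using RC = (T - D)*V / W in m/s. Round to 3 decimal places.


Step 1: Excess thrust = T - D = 76252 - 23722 = 52530 N
Step 2: Excess power = 52530 * 257.1 = 13505463.0 W
Step 3: RC = 13505463.0 / 193695 = 69.725 m/s

69.725
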